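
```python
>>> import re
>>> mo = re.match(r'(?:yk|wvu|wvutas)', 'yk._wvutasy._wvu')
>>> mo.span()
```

With `match`, the pattern is implicitly anchored at the beginning.
The match spans [0:2] → 'yk'.

(0, 2)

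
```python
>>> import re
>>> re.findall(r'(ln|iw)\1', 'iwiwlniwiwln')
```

['iw', 'iw']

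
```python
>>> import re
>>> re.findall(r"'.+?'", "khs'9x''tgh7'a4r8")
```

Scanning left to right: at [3:7] → "'9x'"; at [7:13] → "'tgh7'".
No capturing groups, so `findall` returns the 2 full match strings.

["'9x'", "'tgh7'"]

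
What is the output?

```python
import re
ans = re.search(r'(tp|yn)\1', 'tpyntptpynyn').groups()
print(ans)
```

('tp',)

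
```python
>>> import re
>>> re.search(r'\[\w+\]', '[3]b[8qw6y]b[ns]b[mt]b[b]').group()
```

The match spans [0:3] → '[3]'.

'[3]'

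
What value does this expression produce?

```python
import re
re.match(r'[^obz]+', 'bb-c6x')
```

None

With `match`, the pattern is implicitly anchored at the beginning.
Here the string doesn't start with a match, so the call returns None.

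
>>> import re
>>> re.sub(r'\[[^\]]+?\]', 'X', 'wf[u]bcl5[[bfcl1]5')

'wfXbcl5X5'

Each match is replaced by 'X'.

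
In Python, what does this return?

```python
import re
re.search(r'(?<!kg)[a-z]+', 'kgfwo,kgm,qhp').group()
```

'kgfwo'

The negative lookahead/lookbehind blocks any match where the forbidden context is present.
Unlike `match`, `search` isn't anchored — it looks for the pattern anywhere in the string.
The match spans [0:5] → 'kgfwo'.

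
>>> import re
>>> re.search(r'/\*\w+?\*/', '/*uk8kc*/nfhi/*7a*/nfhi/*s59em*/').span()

(0, 9)

`search` walks the string left to right and returns the first match it finds.
The match spans [0:9] → '/*uk8kc*/'.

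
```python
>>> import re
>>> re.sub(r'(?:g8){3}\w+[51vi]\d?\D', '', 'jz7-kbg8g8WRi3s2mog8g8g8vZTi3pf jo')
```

Every occurrence is swapped for ''.

'jz7-kbg8g8WRi3s2mof jo'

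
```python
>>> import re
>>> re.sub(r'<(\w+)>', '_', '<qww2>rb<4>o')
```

'_rb_o'

Each match is replaced by '_'.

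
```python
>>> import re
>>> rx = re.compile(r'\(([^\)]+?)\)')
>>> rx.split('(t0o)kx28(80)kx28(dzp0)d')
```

With a capturing group present, the delimiter's captured portion is kept in the result list.

['', 't0o', 'kx28', '80', 'kx28', 'dzp0', 'd']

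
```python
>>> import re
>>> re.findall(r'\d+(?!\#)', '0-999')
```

['0', '999']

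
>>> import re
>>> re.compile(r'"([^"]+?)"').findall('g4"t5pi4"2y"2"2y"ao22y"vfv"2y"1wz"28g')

['t5pi4', '2', 'ao22y', '2y']

Because there's exactly one group, `findall` drops the full match and keeps group 1 from each hit.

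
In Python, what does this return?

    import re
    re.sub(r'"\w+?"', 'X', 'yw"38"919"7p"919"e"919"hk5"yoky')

Matches: at [2:6] → '"38"'; at [9:13] → '"7p"'; at [16:19] → '"e"'; at [22:27] → '"hk5"'.
Each match is replaced by 'X'.

'ywX919X919X919Xyoky'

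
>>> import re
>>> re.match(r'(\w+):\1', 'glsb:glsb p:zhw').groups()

('glsb',)

`\1` is not a pattern — it's the concrete string captured by group 1, re-applied verbatim.
`re.match` only tries the pattern at the start of the string.
The match spans [0:9] → 'glsb:glsb'.
Captured: group 1 = 'glsb'.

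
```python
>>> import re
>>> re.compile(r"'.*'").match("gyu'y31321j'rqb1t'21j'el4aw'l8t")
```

None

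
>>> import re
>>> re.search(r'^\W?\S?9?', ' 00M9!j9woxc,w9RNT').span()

(0, 2)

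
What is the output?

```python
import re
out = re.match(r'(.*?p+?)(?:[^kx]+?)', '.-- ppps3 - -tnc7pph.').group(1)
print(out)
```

This matches zero or more of any character (lazy), then one or more of a literal 'p' (lazy) (captured); then one or more of any character except [kx] (lazy) (non-capturing group).
The `?` after the quantifier makes it lazy — it takes as little as possible before letting the rest of the pattern try.
`match` is anchored at position 0; if the pattern doesn't fit there, it returns None.
The match spans [0:6] → '.-- pp'.
Captured: group 1 = '.-- p'.

.-- p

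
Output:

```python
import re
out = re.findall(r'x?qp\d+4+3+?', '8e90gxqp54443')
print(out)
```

This matches optionally the literal 'x', then the literal 'qp'; then one or more of a digit, then one or more of a literal '4', then one or more of the literal '3' (lazy).
Matches: at [5:13] → 'xqp54443'.
`findall` yields the raw match text (1 of them) because the pattern has no groups.

['xqp54443']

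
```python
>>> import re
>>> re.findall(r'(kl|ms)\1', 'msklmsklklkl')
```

['kl']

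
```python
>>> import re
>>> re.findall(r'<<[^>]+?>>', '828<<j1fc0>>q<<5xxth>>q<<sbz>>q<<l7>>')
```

Walking the string: at [3:12] → '<<j1fc0>>'; at [13:22] → '<<5xxth>>'; at [23:30] → '<<sbz>>'; at [31:37] → '<<l7>>'.
With no groups in the pattern, `findall` gives back each whole match — 4 here.

['<<j1fc0>>', '<<5xxth>>', '<<sbz>>', '<<l7>>']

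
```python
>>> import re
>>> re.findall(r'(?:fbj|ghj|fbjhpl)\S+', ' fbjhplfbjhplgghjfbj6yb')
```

['fbjhplfbjhplgghjfbj6yb']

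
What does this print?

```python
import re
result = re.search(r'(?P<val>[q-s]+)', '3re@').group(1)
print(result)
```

r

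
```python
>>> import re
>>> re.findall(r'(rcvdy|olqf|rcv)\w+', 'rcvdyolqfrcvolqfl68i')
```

['rcvdy']

Alternation tries branches left to right and keeps the first one that lets the overall match succeed at that position.
With a single group, `findall` returns only what that group captured — 1 item.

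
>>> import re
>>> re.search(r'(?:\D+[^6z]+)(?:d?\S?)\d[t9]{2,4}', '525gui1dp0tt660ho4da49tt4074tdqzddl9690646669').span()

The match spans [3:12] → 'gui1dp0tt'.

(3, 12)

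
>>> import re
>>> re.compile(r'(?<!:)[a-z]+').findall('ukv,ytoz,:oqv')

The negative lookahead/lookbehind blocks any match where the forbidden context is present.
`findall` yields the raw match text (3 of them) because the pattern has no groups.

['ukv', 'ytoz', 'qv']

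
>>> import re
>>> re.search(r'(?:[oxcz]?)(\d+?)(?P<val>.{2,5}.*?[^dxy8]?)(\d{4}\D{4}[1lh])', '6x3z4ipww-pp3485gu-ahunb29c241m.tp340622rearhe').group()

'6x3z4ipww-pp3485gu-ah'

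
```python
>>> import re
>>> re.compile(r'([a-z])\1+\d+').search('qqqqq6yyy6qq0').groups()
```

A backreference is literal: `\1` must see the identical characters the first group matched.
`search` walks the string left to right and returns the first match it finds.
The match spans [0:6] → 'qqqqq6'.
Captured: group 1 = 'q'.

('q',)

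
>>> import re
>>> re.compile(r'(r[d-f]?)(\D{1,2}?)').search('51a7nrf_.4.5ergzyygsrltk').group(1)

'rf'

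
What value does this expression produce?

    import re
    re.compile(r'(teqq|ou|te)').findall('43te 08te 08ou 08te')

['te', 'te', 'ou', 'te']

One capturing group, so `findall` returns just the captured substring from each match — 4 in all.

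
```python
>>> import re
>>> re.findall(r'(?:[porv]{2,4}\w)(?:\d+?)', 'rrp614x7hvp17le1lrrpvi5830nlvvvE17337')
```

Pattern: 2 to 4 of one of [porv], then a word character (non-capturing group); then one or more of a digit (lazy) (non-capturing group).
Lazy quantifiers expand one character at a time until the remainder of the pattern can match.
Scanning left to right: at [0:5] → 'rrp61'; at [9:13] → 'vp17'; at [17:23] → 'rrpvi5'; at [28:33] → 'vvvE1'.
Since nothing is captured, `findall` lists the 4 matched substrings directly.

['rrp61', 'vp17', 'rrpvi5', 'vvvE1']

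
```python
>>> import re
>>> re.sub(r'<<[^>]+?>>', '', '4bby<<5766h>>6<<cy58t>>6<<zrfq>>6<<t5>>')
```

'4bby666'

Matches: at [4:13] → '<<5766h>>'; at [14:23] → '<<cy58t>>'; at [24:32] → '<<zrfq>>'; at [33:39] → '<<t5>>'.
Each match is replaced by ''.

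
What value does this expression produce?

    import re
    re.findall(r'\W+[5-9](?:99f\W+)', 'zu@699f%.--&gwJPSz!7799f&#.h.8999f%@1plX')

Since nothing is captured, `findall` lists the 1 matched substring directly.

['@699f%.--&']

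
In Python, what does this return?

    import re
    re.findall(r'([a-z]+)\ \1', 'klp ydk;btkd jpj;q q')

The backreference `\1` re-matches whatever the first group consumed, character for character.
Scanning left to right: at [17:20] match 'q q', group 1 = 'q'.
With a single group, `findall` returns only what that group captured — 1 item.

['q']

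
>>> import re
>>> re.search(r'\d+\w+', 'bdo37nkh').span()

(3, 8)

This matches one or more of a digit; then one or more of a word character.
`search` walks the string left to right and returns the first match it finds.
The match spans [3:8] → '37nkh'.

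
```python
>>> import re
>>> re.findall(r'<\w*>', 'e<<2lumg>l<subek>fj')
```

['<2lumg>', '<subek>']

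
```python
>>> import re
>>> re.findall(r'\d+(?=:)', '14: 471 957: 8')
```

['14', '957']

The positive lookaround only admits positions where the adjacent text matches; those characters stay outside the span.
With no groups in the pattern, `findall` gives back each whole match — 2 here.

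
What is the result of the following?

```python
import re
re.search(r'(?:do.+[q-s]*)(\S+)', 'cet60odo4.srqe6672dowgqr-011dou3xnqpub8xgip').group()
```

This matches the literal 'do', then one or more of any character, then zero or more of a character in [q-s] (non-capturing group); then one or more of a non-whitespace character (captured).
The match spans [6:43] → 'do4.srqe6672dowgqr-011dou3xnqpub8xgip'.

'do4.srqe6672dowgqr-011dou3xnqpub8xgip'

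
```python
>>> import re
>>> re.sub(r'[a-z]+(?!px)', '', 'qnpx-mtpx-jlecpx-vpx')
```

'---'

`(?!…)`/`(?<!…)` only lets a position through if the neighbouring text does NOT match; no characters are consumed.
Matches: at [0:4] → 'qnpx'; at [5:9] → 'mtpx'; at [10:16] → 'jlecpx'; at [17:20] → 'vpx'.
`sub` substitutes '' at each match site.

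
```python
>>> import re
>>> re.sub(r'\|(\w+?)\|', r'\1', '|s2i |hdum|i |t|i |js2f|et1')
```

'|s2i hdumi ti js2fet1'

`\1` in the replacement pulls in group 1's text for each match.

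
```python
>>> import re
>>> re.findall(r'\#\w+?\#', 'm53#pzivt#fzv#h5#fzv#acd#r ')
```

['#pzivt#', '#h5#', '#acd#']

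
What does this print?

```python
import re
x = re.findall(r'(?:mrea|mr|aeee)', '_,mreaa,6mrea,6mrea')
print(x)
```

['mrea', 'mrea', 'mrea']

Alternation tries branches left to right and keeps the first one that lets the overall match succeed at that position.
With no groups in the pattern, `findall` gives back each whole match — 3 here.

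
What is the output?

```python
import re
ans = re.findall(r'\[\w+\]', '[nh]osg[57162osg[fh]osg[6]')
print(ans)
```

['[nh]', '[fh]', '[6]']

With no groups in the pattern, `findall` gives back each whole match — 3 here.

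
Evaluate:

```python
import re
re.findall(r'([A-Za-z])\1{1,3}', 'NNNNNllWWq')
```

After group 1 captures some text, `\1` only succeeds where that same text appears again.
Walking the string: at [0:4] match 'NNNN', group 1 = 'N'; at [5:7] match 'll', group 1 = 'l'; at [7:9] match 'WW', group 1 = 'W'.
One capturing group, so `findall` returns just the captured substring from each match — 3 in all.

['N', 'l', 'W']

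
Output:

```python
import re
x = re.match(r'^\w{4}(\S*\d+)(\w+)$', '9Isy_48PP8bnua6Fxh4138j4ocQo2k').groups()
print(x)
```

('_48PP8bnua6Fxh4138j4ocQo2', 'k')

This matches anchored at the start of the string; then exactly 4 of a word character; then zero or more of a non-whitespace character, then one or more of a digit (captured); then one or more of a word character (captured); then anchored at the end.
`match` is anchored at position 0; if the pattern doesn't fit there, it returns None.
The match spans [0:30] → '9Isy_48PP8bnua6Fxh4138j4ocQo2k'.
Captured: group 1 = '_48PP8bnua6Fxh4138j4ocQo2', group 2 = 'k'.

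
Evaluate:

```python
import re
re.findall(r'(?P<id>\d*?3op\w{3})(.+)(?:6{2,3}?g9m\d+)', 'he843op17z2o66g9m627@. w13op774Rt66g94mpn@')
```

This matches zero or more of a digit (lazy), then the literal '3op', then exactly 3 of a word character (captured as 'id'); then one or more of any character (captured); then 2 to 3 of the literal '6' (lazy), then the literal 'g9m', then one or more of a digit (non-capturing group).
Scanning left to right: at [2:20] match '843op17z2o66g9m627', groups = ('843op17z', '2o').
Multiple groups make `findall` return tuples — one 2-tuple for the one match.

[('843op17z', '2o')]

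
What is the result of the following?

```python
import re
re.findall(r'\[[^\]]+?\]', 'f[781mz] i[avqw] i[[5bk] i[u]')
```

Matches: at [1:8] → '[781mz]'; at [10:16] → '[avqw]'; at [18:24] → '[[5bk]'; at [26:29] → '[u]'.
`findall` yields the raw match text (4 of them) because the pattern has no groups.

['[781mz]', '[avqw]', '[[5bk]', '[u]']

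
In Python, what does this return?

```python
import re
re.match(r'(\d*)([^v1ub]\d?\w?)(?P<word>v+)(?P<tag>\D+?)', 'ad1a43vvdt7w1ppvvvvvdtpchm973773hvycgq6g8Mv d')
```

None

This matches zero or more of a digit (captured); then any character except [v1ub], then optionally a digit, then optionally a word character (captured); then one or more of a literal 'v' (captured as 'word'); then one or more of a non-digit (lazy) (captured as 'tag').
With `match`, the pattern is implicitly anchored at the beginning.
Here position 0 doesn't satisfy it, so the call returns None.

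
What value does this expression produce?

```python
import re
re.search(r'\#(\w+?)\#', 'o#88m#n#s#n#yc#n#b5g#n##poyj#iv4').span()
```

(1, 6)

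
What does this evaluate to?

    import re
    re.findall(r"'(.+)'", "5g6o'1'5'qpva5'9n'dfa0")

["1'5'qpva5'9n"]

Matches: at [4:18] match "'1'5'qpva5'9n'", group 1 = "1'5'qpva5'9n".
`findall` collects group 1 from the one match (1 total).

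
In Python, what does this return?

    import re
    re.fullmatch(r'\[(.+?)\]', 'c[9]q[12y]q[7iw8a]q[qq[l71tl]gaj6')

`re.fullmatch` requires the pattern to consume the entire string.
Here the string isn't matched end-to-end, so the call returns None.

None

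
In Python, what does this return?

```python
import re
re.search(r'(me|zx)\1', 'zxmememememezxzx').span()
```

`\1` has to match the exact text group 1 already captured.
`re.search` tries every starting position until one works.
The match spans [2:6] → 'meme'.
Captured: group 1 = 'me'.

(2, 6)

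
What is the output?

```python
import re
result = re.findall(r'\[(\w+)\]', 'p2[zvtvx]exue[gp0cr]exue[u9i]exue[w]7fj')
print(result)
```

['zvtvx', 'gp0cr', 'u9i', 'w']

Scanning left to right: at [2:9] match '[zvtvx]', group 1 = 'zvtvx'; at [13:20] match '[gp0cr]', group 1 = 'gp0cr'; at [24:29] match '[u9i]', group 1 = 'u9i'; at [33:36] match '[w]', group 1 = 'w'.
One capturing group, so `findall` returns just the captured substring from each match — 4 in all.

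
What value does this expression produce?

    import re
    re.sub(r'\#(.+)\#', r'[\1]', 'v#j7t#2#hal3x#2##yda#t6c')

Matches: at [1:21] → '#j7t#2#hal3x#2##yda#'.
`\1` in the replacement pulls in group 1's text for each match.

'v[j7t#2#hal3x#2##yda]t6c'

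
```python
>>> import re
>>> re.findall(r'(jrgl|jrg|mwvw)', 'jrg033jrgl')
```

Alternation isn't longest-match — the leftmost alternative that fits at this position is chosen.
Because there's exactly one group, `findall` drops the full match and keeps group 1 from each hit.

['jrg', 'jrgl']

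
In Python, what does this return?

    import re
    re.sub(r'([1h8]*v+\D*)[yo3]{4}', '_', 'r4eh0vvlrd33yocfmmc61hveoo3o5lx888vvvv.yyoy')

'r4eh0_cfmmc6_5lx_'

Pattern: zero or more of one of [1h8], then one or more of a literal 'v', then zero or more of a non-digit (captured); then exactly 4 of one of [yo3].
Matches: at [5:14] → 'vvlrd33yo'; at [20:28] → '1hveoo3o'; at [31:43] → '888vvvv.yyoy'.
Each match is replaced by '_'.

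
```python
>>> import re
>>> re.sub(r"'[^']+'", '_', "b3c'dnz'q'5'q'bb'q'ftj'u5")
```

'b3c_q_q_q_u5'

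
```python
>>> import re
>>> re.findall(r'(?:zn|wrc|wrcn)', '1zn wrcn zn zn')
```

The regex engine tests alternatives in the order written; an earlier branch that matches wins even if a later one would match more.
No capturing groups, so `findall` returns the 4 full match strings.

['zn', 'wrc', 'zn', 'zn']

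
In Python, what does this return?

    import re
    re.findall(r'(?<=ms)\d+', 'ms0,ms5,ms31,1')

The positive lookaround only admits positions where the adjacent text matches; those characters stay outside the span.
Since nothing is captured, `findall` lists the 3 matched substrings directly.

['0', '5', '31']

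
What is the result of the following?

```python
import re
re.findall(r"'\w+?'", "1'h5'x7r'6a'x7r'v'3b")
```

Matches: at [1:5] → "'h5'"; at [8:12] → "'6a'"; at [15:18] → "'v'".
No capturing groups, so `findall` returns the 3 full match strings.

["'h5'", "'6a'", "'v'"]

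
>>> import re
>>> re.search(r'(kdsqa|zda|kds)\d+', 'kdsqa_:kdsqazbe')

Here no position works, so the call returns None.

None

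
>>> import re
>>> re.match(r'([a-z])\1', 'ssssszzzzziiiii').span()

A backreference is literal: `\1` must see the identical characters the first group matched.
`re.match` won't scan ahead — the pattern has to work from the very first character.
The match spans [0:2] → 'ss'.
Captured: group 1 = 's'.

(0, 2)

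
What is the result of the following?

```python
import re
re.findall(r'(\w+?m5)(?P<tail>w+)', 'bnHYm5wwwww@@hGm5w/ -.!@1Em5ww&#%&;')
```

[('bnHYm5', 'wwwww'), ('hGm5', 'w'), ('1Em5', 'ww')]

Pattern: one or more of a word character (lazy), then the literal 'm5' (captured); then one or more of a literal 'w' (captured as 'tail').
Walking the string: at [0:11] match 'bnHYm5wwwww', groups = ('bnHYm5', 'wwwww'); at [13:18] match 'hGm5w', groups = ('hGm5', 'w'); at [24:30] match '1Em5ww', groups = ('1Em5', 'ww').
2 groups means each result is a tuple of 2 captured strings — 3 here.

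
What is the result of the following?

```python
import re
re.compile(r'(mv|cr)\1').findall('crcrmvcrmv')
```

['cr']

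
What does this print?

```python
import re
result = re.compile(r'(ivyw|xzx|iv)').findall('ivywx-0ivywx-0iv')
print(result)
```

['ivyw', 'ivyw', 'iv']

The regex engine tests alternatives in the order written; an earlier branch that matches wins even if a later one would match more.
With a single group, `findall` returns only what that group captured — 3 items.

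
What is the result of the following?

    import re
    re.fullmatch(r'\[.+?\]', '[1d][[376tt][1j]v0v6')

None

`re.fullmatch` is like wrapping the pattern in `^…$` (in single-line mode).
Here the string isn't matched end-to-end, so the call returns None.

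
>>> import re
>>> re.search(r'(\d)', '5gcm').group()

'5'

Pattern: a digit (captured).
`re.search` tries every starting position until one works.
The match spans [0:1] → '5'.
Captured: group 1 = '5'.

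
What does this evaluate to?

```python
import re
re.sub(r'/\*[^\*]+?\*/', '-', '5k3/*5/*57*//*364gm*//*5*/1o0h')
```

Each match is replaced by '-'.

'5k3/*5---1o0h'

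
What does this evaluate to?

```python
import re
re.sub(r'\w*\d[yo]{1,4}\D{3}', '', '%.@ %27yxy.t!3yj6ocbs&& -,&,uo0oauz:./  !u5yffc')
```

'%.@ %t!&& -,&,:./  !'

`sub` substitutes '' at each match site.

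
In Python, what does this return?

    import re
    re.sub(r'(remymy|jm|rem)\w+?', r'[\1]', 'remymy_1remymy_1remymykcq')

Alternation isn't longest-match — the leftmost alternative that fits at this position is chosen.
The replacement refers to a captured group, so each match is rewritten using its own captured text.

'[remymy]1[remymy]1[remymy]cq'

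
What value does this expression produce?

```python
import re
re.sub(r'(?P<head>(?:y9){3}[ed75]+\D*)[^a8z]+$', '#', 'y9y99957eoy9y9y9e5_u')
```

'y9y99957eo#'

The pattern matches the literal 'y9' repeated 3 times, then one or more of one of [ed75], then zero or more of a non-digit (captured as 'head'); then one or more of any character except [a8z]; then anchored at the end.
Matches: at [10:20] → 'y9y9y9e5_u'.
`sub` substitutes '#' at each match site.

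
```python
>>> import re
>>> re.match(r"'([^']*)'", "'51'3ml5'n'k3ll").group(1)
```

The match spans [0:4] → "'51'".
Captured: group 1 = '51'.

'51'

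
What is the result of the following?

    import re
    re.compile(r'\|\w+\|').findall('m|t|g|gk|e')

Matches: at [1:4] → '|t|'; at [5:9] → '|gk|'.
No capturing groups, so `findall` returns the 2 full match strings.

['|t|', '|gk|']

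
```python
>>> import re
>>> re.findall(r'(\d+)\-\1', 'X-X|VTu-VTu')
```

[]

Because there's exactly one group, `findall` drops the full match and keeps group 1 from each hit.
Nothing in the string satisfies the pattern, so the list is empty.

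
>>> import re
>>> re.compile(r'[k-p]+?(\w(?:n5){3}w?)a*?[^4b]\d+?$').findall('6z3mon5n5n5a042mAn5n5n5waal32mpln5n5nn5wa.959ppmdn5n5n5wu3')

['dn5n5n5w']

Pattern: one or more of a character in [k-p] (lazy); then a word character, then the literal 'n5' repeated 3 times, then optionally the literal 'w' (captured); then zero or more of the literal 'a' (lazy), then any character except [4b], then one or more of a digit (lazy); then anchored at the end.
Matches: at [45:58] match 'ppmdn5n5n5wu3', group 1 = 'dn5n5n5w'.
With a single group, `findall` returns only what that group captured — 1 item.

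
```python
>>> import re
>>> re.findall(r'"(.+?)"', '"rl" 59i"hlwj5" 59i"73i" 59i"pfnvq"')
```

Because there's exactly one group, `findall` drops the full match and keeps group 1 from each hit.

['rl', 'hlwj5', '73i', 'pfnvq']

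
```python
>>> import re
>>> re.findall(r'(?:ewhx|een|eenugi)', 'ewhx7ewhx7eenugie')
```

Alternation tries branches left to right and keeps the first one that lets the overall match succeed at that position.
Matches: at [0:4] → 'ewhx'; at [5:9] → 'ewhx'; at [10:13] → 'een'.
Since nothing is captured, `findall` lists the 3 matched substrings directly.

['ewhx', 'ewhx', 'een']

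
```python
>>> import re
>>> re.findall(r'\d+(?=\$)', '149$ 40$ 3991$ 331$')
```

['149', '40', '3991', '331']

The `(?=…)`/`(?<=…)` assertion just peeks at neighbouring text; it doesn't advance the match position.
Scanning left to right: at [0:3] → '149'; at [5:7] → '40'; at [9:13] → '3991'; at [15:18] → '331'.
Since nothing is captured, `findall` lists the 4 matched substrings directly.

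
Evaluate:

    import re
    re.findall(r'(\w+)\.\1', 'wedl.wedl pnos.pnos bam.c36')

After group 1 captures some text, `\1` only succeeds where that same text appears again.
Matches: at [0:9] match 'wedl.wedl', group 1 = 'wedl'; at [10:19] match 'pnos.pnos', group 1 = 'pnos'.
`findall` collects group 1 from each match (2 total).

['wedl', 'pnos']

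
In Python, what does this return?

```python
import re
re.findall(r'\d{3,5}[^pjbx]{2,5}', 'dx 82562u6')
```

['82562u6']

Pattern: 3 to 5 of a digit; then 2 to 5 of any character except [pjbx].
Walking the string: at [3:10] → '82562u6'.
With no groups in the pattern, `findall` gives back each whole match — 1 here.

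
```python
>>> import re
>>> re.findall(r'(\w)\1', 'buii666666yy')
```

['i', '6', '6', '6', 'y']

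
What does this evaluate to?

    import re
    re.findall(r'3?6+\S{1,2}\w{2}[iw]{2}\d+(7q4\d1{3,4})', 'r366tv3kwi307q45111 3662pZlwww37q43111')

['7q45111']

This matches optionally a literal '3', then one or more of the literal '6'; then 1 to 2 of a non-whitespace character, then exactly 2 of a word character, then exactly 2 of one of [iw]; then one or more of a digit; then the literal '7q4', then a digit, then 3 to 4 of a literal '1' (captured).
Walking the string: at [1:19] match '366tv3kwi307q45111', group 1 = '7q45111'.
One capturing group, so `findall` returns just the captured substring from the one match — 1 in all.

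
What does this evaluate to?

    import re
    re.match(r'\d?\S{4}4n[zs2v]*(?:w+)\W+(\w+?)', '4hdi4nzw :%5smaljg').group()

With `match`, the pattern is implicitly anchored at the beginning.
The match spans [0:12] → '4hdi4nzw :%5'.

'4hdi4nzw :%5'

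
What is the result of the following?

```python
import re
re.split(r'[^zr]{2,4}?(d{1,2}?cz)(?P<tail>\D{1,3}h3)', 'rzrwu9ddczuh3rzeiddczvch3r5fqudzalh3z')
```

The pattern matches 2 to 4 of any character except [zr] (lazy); then 1 to 2 of the literal 'd' (lazy), then the literal 'cz' (captured); then 1 to 3 of a non-digit, then the literal 'h3' (captured as 'tail').
Lazy quantifiers expand one character at a time until the remainder of the pattern can match.
Matches to split on: at [3:13] → 'wu9ddczuh3'; at [15:25] → 'eiddczvch3'.
`re.split` interleaves the captured-group text with the surrounding fragments.

['rzr', 'ddcz', 'uh3', 'rz', 'ddcz', 'vch3', 'r5fqudzalh3z']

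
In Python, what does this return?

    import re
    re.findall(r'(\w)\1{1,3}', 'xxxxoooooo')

['x', 'o', 'o']

After group 1 captures some text, `\1` only succeeds where that same text appears again.
One capturing group, so `findall` returns just the captured substring from each match — 3 in all.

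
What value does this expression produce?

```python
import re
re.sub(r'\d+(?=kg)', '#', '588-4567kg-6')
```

'588-#kg-6'

Lookahead/lookbehind check context without consuming it, so the matched span excludes the asserted characters.
Matches: at [4:8] → '4567'.
Each match is replaced by '#'.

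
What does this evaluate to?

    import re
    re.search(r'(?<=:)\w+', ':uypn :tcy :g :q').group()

Because the assertion is zero-width, the text it checks is not consumed and won't appear in the result.
`search` walks the string left to right and returns the first match it finds.
The match spans [1:5] → 'uypn'.

'uypn'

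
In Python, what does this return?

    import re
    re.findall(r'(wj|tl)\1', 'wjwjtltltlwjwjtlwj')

After group 1 captures some text, `\1` only succeeds where that same text appears again.
Walking the string: at [0:4] match 'wjwj', group 1 = 'wj'; at [4:8] match 'tltl', group 1 = 'tl'; at [10:14] match 'wjwj', group 1 = 'wj'.
One capturing group, so `findall` returns just the captured substring from each match — 3 in all.

['wj', 'tl', 'wj']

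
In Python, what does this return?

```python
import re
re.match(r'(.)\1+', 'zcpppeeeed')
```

A backreference is literal: `\1` must see the identical characters the first group matched.
`re.match` only tries the pattern at the start of the string.
Here the pattern fails at index 0, so the call returns None.

None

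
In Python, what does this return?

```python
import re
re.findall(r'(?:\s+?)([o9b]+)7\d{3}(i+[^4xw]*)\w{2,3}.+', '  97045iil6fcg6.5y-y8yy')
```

[('9', 'iil6fcg6.5y-y')]

The pattern matches one or more of whitespace (lazy) (non-capturing group); then one or more of one of [o9b] (captured); then a literal '7', then exactly 3 of a digit; then one or more of the literal 'i', then zero or more of any character except [4xw] (captured); then 2 to 3 of a word character, then one or more of any character.
Scanning left to right: at [0:23] match '  97045iil6fcg6.5y-y8yy', groups = ('9', 'iil6fcg6.5y-y').
Multiple groups make `findall` return tuples — one 2-tuple for the one match.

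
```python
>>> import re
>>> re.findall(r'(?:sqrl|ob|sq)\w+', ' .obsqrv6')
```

['obsqrv6']

No capturing groups, so `findall` returns the 1 full match string.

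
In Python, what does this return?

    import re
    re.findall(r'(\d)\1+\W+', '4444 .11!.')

['4', '1']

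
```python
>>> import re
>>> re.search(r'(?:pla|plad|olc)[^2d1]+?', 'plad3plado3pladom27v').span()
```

(0, 5)

`re.search` scans for the first position where the pattern succeeds.
The match spans [0:5] → 'plad3'.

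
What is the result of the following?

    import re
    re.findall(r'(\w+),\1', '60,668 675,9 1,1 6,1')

['1']

`\1` has to match the exact text group 1 already captured.
Because there's exactly one group, `findall` drops the full match and keeps group 1 from the one hit.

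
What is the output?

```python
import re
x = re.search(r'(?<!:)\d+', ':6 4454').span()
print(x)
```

`(?!…)`/`(?<!…)` only lets a position through if the neighbouring text does NOT match; no characters are consumed.
`re.search` tries every starting position until one works.
The match spans [3:7] → '4454'.

(3, 7)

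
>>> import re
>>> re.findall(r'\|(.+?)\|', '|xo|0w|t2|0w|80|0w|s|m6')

The `?` after the quantifier makes it lazy — it takes as little as possible before letting the rest of the pattern try.
Scanning left to right: at [0:4] match '|xo|', group 1 = 'xo'; at [6:10] match '|t2|', group 1 = 't2'; at [12:16] match '|80|', group 1 = '80'; at [18:21] match '|s|', group 1 = 's'.
Because there's exactly one group, `findall` drops the full match and keeps group 1 from each hit.

['xo', 't2', '80', 's']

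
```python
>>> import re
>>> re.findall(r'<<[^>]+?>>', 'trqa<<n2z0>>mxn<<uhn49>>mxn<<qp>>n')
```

['<<n2z0>>', '<<uhn49>>', '<<qp>>']

Walking the string: at [4:12] → '<<n2z0>>'; at [15:24] → '<<uhn49>>'; at [27:33] → '<<qp>>'.
No capturing groups, so `findall` returns the 3 full match strings.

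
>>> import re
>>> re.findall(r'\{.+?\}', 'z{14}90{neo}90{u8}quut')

['{14}', '{neo}', '{u8}']

The `?` after the quantifier makes it lazy — it takes as little as possible before letting the rest of the pattern try.
Walking the string: at [1:5] → '{14}'; at [7:12] → '{neo}'; at [14:18] → '{u8}'.
With no groups in the pattern, `findall` gives back each whole match — 3 here.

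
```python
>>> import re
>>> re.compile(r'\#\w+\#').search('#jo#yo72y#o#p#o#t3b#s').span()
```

The match spans [0:4] → '#jo#'.

(0, 4)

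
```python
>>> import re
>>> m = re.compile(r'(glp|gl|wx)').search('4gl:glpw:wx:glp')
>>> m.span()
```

The match spans [1:3] → 'gl'.

(1, 3)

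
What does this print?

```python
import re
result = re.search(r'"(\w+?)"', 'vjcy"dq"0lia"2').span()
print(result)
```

Unlike `match`, `search` isn't anchored — it looks for the pattern anywhere in the string.
The match spans [4:8] → '"dq"'.
Captured: group 1 = 'dq'.

(4, 8)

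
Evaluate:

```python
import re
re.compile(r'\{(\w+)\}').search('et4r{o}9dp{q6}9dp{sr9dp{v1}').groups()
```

('o',)

Unlike `match`, `search` isn't anchored — it looks for the pattern anywhere in the string.
The match spans [4:7] → '{o}'.
Captured: group 1 = 'o'.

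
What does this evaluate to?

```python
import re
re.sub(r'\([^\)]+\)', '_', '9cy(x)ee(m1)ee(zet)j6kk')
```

Every occurrence is swapped for '_'.

'9cy_ee_ee_j6kk'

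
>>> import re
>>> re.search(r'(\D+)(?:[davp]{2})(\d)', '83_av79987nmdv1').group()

The pattern matches one or more of a non-digit (captured); then exactly 2 of one of [davp] (non-capturing group); then a digit (captured).
The match spans [2:6] → '_av7'.

'_av7'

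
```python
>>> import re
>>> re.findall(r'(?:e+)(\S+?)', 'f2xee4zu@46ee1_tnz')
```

['4', '1']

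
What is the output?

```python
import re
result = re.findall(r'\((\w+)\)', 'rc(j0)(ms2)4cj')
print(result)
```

Matches: at [2:6] match '(j0)', group 1 = 'j0'; at [6:11] match '(ms2)', group 1 = 'ms2'.
One capturing group, so `findall` returns just the captured substring from each match — 2 in all.

['j0', 'ms2']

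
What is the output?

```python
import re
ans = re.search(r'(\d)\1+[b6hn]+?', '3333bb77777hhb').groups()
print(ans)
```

('3',)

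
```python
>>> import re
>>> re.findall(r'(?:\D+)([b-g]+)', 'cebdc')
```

['c']

The pattern matches one or more of a non-digit (non-capturing group); then one or more of a character in [b-g] (captured).
Walking the string: at [0:5] match 'cebdc', group 1 = 'c'.
One capturing group, so `findall` returns just the captured substring from the one match — 1 in all.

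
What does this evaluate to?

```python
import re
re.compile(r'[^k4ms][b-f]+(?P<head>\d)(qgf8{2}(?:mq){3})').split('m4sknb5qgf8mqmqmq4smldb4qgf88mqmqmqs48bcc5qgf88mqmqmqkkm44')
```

This matches any character except [k4ms], then one or more of a character in [b-f]; then a digit (captured as 'head'); then the literal 'qgf', then exactly 2 of the literal '8', then the literal 'mq' repeated 3 times (captured).
Matches to split on: at [20:35] → 'ldb4qgf88mqmqmq'; at [37:53] → '8bcc5qgf88mqmqmq'.
The group in the pattern means `split` returns the separators' captures alongside the pieces.

['m4sknb5qgf8mqmqmq4sm', '4', 'qgf88mqmqmq', 's4', '5', 'qgf88mqmqmq', 'kkm44']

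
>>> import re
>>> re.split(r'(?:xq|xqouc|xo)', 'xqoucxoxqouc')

['', 'ouc', '', 'ouc']

The regex engine tests alternatives in the order written; an earlier branch that matches wins even if a later one would match more.
Each match becomes a cut point; 4 segments remain.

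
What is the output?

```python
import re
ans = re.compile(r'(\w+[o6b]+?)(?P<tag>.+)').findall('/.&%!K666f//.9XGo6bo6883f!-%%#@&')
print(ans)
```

This matches one or more of a word character, then one or more of one of [o6b] (lazy) (captured); then one or more of any character (captured as 'tag').
Matches: at [5:32] match 'K666f//.9XGo6bo6883f!-%%#@&', groups = ('K666', 'f//.9XGo6bo6883f!-%%#@&').
Multiple groups make `findall` return tuples — one 2-tuple for the one match.

[('K666', 'f//.9XGo6bo6883f!-%%#@&')]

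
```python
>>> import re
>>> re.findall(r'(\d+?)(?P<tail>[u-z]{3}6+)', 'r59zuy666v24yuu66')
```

The pattern matches one or more of a digit (lazy) (captured); then exactly 3 of a character in [u-z], then one or more of a literal '6' (captured as 'tail').
Multiple groups make `findall` return tuples — one 2-tuple for each match.

[('59', 'zuy666'), ('24', 'yuu66')]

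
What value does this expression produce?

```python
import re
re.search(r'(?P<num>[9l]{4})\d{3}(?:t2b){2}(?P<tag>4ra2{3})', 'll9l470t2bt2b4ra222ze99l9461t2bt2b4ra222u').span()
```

Pattern: exactly 4 of one of [9l] (captured as 'num'); then exactly 3 of a digit, then the literal 't2b' repeated 2 times; then the literal '4ra', then exactly 3 of the literal '2' (captured as 'tag').
`re.search` scans for the first position where the pattern succeeds.
The match spans [0:19] → 'll9l470t2bt2b4ra222'.
Captured: group 1 = 'll9l', group 2 = '4ra222'.

(0, 19)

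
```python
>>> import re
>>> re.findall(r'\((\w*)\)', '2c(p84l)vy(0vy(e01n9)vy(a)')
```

['p84l', 'e01n9', 'a']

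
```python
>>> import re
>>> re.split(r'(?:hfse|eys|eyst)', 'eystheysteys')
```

`|` is ordered: at each position the engine commits to the first alternative that works.
Splitting on the pattern gives 4 pieces.

['', 'th', 't', '']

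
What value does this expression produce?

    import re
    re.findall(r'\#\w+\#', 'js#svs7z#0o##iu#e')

['#svs7z#', '#iu#']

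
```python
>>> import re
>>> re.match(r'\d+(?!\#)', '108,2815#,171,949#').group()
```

The negative lookaround is zero-width — it rules out positions where the adjacent text would match, without consuming anything.
With `match`, the pattern is implicitly anchored at the beginning.
The match spans [0:3] → '108'.

'108'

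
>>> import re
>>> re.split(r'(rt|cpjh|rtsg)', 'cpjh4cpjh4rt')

['', 'cpjh', '4', 'cpjh', '4', 'rt', '']

Matches to split on: at [0:4] → 'cpjh'; at [5:9] → 'cpjh'; at [10:12] → 'rt'.
`re.split` interleaves the captured-group text with the surrounding fragments.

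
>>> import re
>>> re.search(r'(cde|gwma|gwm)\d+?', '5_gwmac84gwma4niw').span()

(9, 14)

The match spans [9:14] → 'gwma4'.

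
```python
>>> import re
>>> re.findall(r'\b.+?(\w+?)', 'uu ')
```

This matches a word boundary (`\b`, zero-width); then one or more of any character (lazy); then one or more of a word character (lazy) (captured).
Scanning left to right: at [0:2] match 'uu', group 1 = 'u'.
Because there's exactly one group, `findall` drops the full match and keeps group 1 from the one hit.

['u']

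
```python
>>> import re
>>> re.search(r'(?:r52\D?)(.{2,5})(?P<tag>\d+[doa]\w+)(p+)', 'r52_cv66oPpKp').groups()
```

('cv6', '6oPpK', 'p')

The pattern matches the literal 'r52', then optionally a non-digit (non-capturing group); then 2 to 5 of any character (captured); then one or more of a digit, then one of [doa], then one or more of a word character (captured as 'tag'); then one or more of a literal 'p' (captured).
`re.search` tries every starting position until one works.
The match spans [0:13] → 'r52_cv66oPpKp'.
Captured: group 1 = 'cv6', group 2 = '6oPpK', group 3 = 'p'.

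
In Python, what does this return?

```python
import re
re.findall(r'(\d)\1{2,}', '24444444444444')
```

['4']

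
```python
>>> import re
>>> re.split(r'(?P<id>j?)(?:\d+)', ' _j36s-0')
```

[' _', 'j', 's-', '', '']

Pattern: optionally a literal 'j' (captured as 'id'); then one or more of a digit (non-capturing group).
Matches to split on: at [2:5] → 'j36'; at [7:8] → '0'.
With a capturing group present, the delimiter's captured portion is kept in the result list.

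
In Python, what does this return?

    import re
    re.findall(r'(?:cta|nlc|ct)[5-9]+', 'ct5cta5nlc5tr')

Scanning left to right: at [0:3] → 'ct5'; at [3:7] → 'cta5'; at [7:11] → 'nlc5'.
With no groups in the pattern, `findall` gives back each whole match — 3 here.

['ct5', 'cta5', 'nlc5']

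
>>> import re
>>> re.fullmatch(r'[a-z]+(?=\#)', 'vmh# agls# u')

None

The `(?=…)`/`(?<=…)` assertion just peeks at neighbouring text; it doesn't advance the match position.
`re.fullmatch` is like wrapping the pattern in `^…$` (in single-line mode).
Here the string isn't matched end-to-end, so the call returns None.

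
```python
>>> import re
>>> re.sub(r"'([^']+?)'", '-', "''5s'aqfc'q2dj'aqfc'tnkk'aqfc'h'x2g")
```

"'-aqfc-aqfc-aqfc-x2g"

Matches: at [1:5] → "'5s'"; at [9:15] → "'q2dj'"; at [19:25] → "'tnkk'"; at [29:32] → "'h'".
Each match is replaced by '-'.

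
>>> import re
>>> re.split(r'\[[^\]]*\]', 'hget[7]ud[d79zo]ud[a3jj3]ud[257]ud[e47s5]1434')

Matches to split on: at [4:7] → '[7]'; at [9:16] → '[d79zo]'; at [18:25] → '[a3jj3]'; at [27:32] → '[257]'; at [34:41] → '[e47s5]'.
The string is cut at each match, leaving 6 pieces.

['hget', 'ud', 'ud', 'ud', 'ud', '1434']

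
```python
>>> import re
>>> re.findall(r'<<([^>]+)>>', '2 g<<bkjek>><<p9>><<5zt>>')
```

Walking the string: at [3:12] match '<<bkjek>>', group 1 = 'bkjek'; at [12:18] match '<<p9>>', group 1 = 'p9'; at [18:25] match '<<5zt>>', group 1 = '5zt'.
Because there's exactly one group, `findall` drops the full match and keeps group 1 from each hit.

['bkjek', 'p9', '5zt']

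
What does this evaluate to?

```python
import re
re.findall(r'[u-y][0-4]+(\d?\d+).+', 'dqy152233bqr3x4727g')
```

['52233']

Pattern: a character in [u-y], then one or more of a character in [0-4]; then optionally a digit, then one or more of a digit (captured); then one or more of any character.
Scanning left to right: at [2:19] match 'y152233bqr3x4727g', group 1 = '52233'.
With a single group, `findall` returns only what that group captured — 1 item.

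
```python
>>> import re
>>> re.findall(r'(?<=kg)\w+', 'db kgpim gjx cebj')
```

The `(?=…)`/`(?<=…)` assertion just peeks at neighbouring text; it doesn't advance the match position.
No capturing groups, so `findall` returns the 1 full match string.

['pim']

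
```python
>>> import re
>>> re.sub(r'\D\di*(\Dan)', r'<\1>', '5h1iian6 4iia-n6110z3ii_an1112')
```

'5<ian>6 4iia-n6110<_an>1112'

The pattern matches a non-digit, then a digit, then zero or more of the literal 'i'; then a non-digit, then the literal 'an' (captured).
Matches: at [1:7] → 'h1iian'; at [19:26] → 'z3ii_an'.
The replacement refers to a captured group, so each match is rewritten using its own captured text.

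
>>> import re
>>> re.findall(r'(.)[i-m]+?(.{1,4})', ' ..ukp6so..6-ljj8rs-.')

[('u', 'p6so'), ('-', 'jj8r')]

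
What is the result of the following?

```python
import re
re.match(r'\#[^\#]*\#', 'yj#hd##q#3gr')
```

None

`re.match` only tries the pattern at the start of the string.
Here the string doesn't start with a match, so the call returns None.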